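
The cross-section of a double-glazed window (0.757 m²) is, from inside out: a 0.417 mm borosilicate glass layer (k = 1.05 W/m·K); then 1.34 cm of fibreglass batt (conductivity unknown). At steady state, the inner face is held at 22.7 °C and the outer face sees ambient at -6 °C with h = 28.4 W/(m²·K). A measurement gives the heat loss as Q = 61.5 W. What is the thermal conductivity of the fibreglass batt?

k = 0.0422 W/m·K

ΣR = ΔT/Q = |22.7 − -6|/61.5 = 0.4667 K/W
Known resistances:
  R_borosilicate glass = L/(kA) = 4.17×10^-4/(1.05·0.757) = 5.246×10^-4 K/W
  R_conv,out = 1/(hA) = 1/(28.4·0.757) = 0.04651 K/W
R_fibreglass batt = ΣR − ΣR_known = 0.4667 − 0.04703 = 0.4197 K/W
L/(kA) = 0.4197 ⇒ k = 0.0134/(0.4197·0.757) = 0.0422 W/m·K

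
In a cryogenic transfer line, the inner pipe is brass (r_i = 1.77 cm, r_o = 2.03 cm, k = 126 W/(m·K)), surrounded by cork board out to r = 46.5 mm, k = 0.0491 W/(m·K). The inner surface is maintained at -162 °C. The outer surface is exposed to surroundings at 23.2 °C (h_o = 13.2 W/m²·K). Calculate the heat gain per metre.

Series thermal resistances, inner to outer:
  R'_brass = ln(0.0203/0.0177)/(2πk) = 0.1371/(2π·126) = 1.731×10^-4 m·K/W
  R'_cork board = ln(0.0465/0.0203)/(2πk) = 0.8288/(2π·0.0491) = 2.687 m·K/W
  R'_conv,out = 1/(2πr h) = 1/(2π·0.0465·13.2) = 0.2593 m·K/W
ΣR = 1.731×10^-4 + 2.687 + 0.2593 = 2.946 m·K/W
Q' = ΔT/ΣR = (-162 °C − 23.2 °C)/2.946 = -62.9 W/m
(Negative Q' ⇒ heat flows inward; heat gain = 62.9 W/m.)

Q' = 62.9 W/m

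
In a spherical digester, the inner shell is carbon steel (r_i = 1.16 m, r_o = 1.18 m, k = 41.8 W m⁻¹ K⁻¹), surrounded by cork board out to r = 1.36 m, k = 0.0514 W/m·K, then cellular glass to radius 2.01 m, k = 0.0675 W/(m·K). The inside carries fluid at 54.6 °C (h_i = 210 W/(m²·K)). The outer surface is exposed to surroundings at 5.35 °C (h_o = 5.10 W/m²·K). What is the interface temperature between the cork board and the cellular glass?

Treat each layer as a resistance in series:
  R_conv,in = 1/(4πr²h) = 1/(4π·1.16²·210) = 2.816×10^-4 K/W
  R_carbon steel = (1/1.16 − 1/1.18)/(4πk) = 0.01461/(4π·41.8) = 2.782×10^-5 K/W
  R_cork board = (1/1.18 − 1/1.36)/(4πk) = 0.1122/(4π·0.0514) = 0.1737 K/W
  R_cellular glass = (1/1.36 − 1/2.01)/(4πk) = 0.2378/(4π·0.0675) = 0.2803 K/W
  R_conv,out = 1/(4πr²h) = 1/(4π·2.01²·5.10) = 0.003862 K/W
ΣR = 2.816×10^-4 + 2.782×10^-5 + 0.1737 + 0.2803 + 0.003862 = 0.4582 K/W
Q = ΔT/ΣR = (54.6 °C − 5.35 °C)/0.4582 = 107.5 W
From the inner boundary to the cork board/cellular glass interface, ΣR_partial = 0.1740 K/W.
T_interface = T_in − Q·ΣR_partial = 54.6 °C − (107.5)(0.1740) = 35.9 °C

T = 35.9 °C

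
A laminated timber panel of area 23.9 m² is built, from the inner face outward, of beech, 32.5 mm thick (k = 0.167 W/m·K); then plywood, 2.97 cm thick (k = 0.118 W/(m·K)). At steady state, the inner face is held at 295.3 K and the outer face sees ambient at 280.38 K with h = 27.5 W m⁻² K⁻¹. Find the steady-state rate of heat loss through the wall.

Series thermal resistances, inner to outer:
  R_beech = L/(kA) = 0.0325/(0.167·23.9) = 0.008143 K/W
  R_plywood = L/(kA) = 0.0297/(0.118·23.9) = 0.01053 K/W
  R_conv,out = 1/(hA) = 1/(27.5·23.9) = 0.001521 K/W
ΣR = 0.008143 + 0.01053 + 0.001521 = 0.02019 K/W
Q = ΔT/ΣR = (295.3 K − 280.38 K)/0.02019 = 739 W

Q = 739 W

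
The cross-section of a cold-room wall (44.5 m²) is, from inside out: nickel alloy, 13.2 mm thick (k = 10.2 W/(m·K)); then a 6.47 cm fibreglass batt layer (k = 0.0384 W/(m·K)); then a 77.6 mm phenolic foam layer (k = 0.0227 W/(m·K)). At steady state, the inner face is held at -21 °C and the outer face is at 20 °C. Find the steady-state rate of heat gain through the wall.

Resistance network (inner→outer):
  R_nickel alloy = L/(kA) = 0.0132/(10.2·44.5) = 2.908×10^-5 K/W
  R_fibreglass batt = L/(kA) = 0.0647/(0.0384·44.5) = 0.03786 K/W
  R_phenolic foam = L/(kA) = 0.0776/(0.0227·44.5) = 0.07682 K/W
ΣR = 2.908×10^-5 + 0.03786 + 0.07682 = 0.1147 K/W
Q = ΔT/ΣR = (-21 °C − 20 °C)/0.1147 = -357 W
(Negative Q ⇒ heat flows inward; heat gain = 357 W.)

Q = 357 W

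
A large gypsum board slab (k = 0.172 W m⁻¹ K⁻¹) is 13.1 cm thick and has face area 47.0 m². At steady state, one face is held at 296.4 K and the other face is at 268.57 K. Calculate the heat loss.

Q = kA·ΔT/L = 0.172 × 47.0 × |296.4 K − 268.57 K| / 0.131 = 1720 W

Q = 1720 W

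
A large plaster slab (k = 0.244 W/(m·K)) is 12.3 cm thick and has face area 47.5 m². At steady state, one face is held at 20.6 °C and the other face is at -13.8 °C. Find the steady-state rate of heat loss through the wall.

Q = 3.24 kW

Q = kA·ΔT/L = 0.244 × 47.5 × |20.6 °C − -13.8 °C| / 0.123 = 3240 W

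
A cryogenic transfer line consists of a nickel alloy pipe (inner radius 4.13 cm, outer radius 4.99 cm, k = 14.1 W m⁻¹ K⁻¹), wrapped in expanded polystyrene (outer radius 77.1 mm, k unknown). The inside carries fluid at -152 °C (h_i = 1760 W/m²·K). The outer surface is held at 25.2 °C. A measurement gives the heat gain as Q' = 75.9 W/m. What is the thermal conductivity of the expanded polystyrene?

k = 0.0297 W/m·K

ΣR = ΔT/Q' = |-152 − 25.2|/75.9 = 2.335 m·K/W
Known resistances:
  R'_conv,in = 1/(2πr h) = 1/(2π·0.0413·1760) = 0.002190 m·K/W
  R'_nickel alloy = ln(0.0499/0.0413)/(2πk) = 0.1892/(2π·14.1) = 0.002135 m·K/W
R_expanded polystyrene = ΣR − ΣR_known = 2.335 − 0.004325 = 2.331 m·K/W
ln(r₂/r₁)/(2πk) = 2.331 ⇒ k = 0.4351/(2π·2.331) = 0.0297 W/m·K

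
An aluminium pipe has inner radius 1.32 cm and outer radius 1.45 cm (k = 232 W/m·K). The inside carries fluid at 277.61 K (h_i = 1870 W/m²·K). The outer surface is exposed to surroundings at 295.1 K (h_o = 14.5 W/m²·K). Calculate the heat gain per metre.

Treat each layer as a resistance in series:
  R'_conv,in = 1/(2πr h) = 1/(2π·0.0132·1870) = 0.006448 m·K/W
  R'_aluminium = ln(0.0145/0.0132)/(2πk) = 0.09393/(2π·232) = 6.444×10^-5 m·K/W
  R'_conv,out = 1/(2πr h) = 1/(2π·0.0145·14.5) = 0.7570 m·K/W
ΣR = 0.006448 + 6.444×10^-5 + 0.7570 = 0.7635 m·K/W
Q' = ΔT/ΣR = (277.61 K − 295.1 K)/0.7635 = -22.9 W/m
(Negative Q' ⇒ heat flows inward; heat gain = 22.9 W/m.)

Q' = 22.9 W/m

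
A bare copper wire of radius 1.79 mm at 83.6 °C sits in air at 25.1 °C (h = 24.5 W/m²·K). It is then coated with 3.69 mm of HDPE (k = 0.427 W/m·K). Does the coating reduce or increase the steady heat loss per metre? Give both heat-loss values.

Critical radius for a cylinder: r_cr = k/h = 0.0174 m = 1.74 cm.
Outer radius after coating: r₂ = 0.00179 + 0.00369 = 0.00548 m.
Since r₁ < r_cr and r₂ ≤ r_cr, the coating moves toward the maximum at r_cr — heat loss rises.
Bare: R = 1/(2πr₁h) = 3.629 m·K/W; Q = 58.5/3.629 = 16.1 W/m.
Coated: R = R_cond + R_conv = 1.602 m·K/W; Q = 58.5/1.602 = 36.5 W/m.

increases: 16.1 → 36.5 W/m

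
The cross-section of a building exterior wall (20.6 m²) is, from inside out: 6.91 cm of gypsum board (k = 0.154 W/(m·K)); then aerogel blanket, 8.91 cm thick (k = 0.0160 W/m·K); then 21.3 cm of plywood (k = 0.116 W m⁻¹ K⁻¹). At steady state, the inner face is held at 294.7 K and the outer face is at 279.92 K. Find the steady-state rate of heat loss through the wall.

Q = 38.8 W

Treat each layer as a resistance in series:
  R_gypsum board = L/(kA) = 0.0691/(0.154·20.6) = 0.02178 K/W
  R_aerogel blanket = L/(kA) = 0.0891/(0.0160·20.6) = 0.2703 K/W
  R_plywood = L/(kA) = 0.213/(0.116·20.6) = 0.08914 K/W
ΣR = 0.02178 + 0.2703 + 0.08914 = 0.3812 K/W
Q = ΔT/ΣR = (294.7 K − 279.92 K)/0.3812 = 38.8 W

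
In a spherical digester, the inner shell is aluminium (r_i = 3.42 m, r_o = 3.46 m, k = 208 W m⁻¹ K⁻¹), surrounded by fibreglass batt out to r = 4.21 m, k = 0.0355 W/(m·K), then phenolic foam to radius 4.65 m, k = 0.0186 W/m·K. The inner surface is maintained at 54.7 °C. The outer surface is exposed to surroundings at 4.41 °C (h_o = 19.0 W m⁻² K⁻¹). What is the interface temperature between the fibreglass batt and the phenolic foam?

T = 27.3 °C

Series thermal resistances, inner to outer:
  R_aluminium = (1/3.42 − 1/3.46)/(4πk) = 0.003380/(4π·208) = 1.293×10^-6 K/W
  R_fibreglass batt = (1/3.46 − 1/4.21)/(4πk) = 0.05149/(4π·0.0355) = 0.1154 K/W
  R_phenolic foam = (1/4.21 − 1/4.65)/(4πk) = 0.02248/(4π·0.0186) = 0.09616 K/W
  R_conv,out = 1/(4πr²h) = 1/(4π·4.65²·19.0) = 1.937×10^-4 K/W
ΣR = 1.293×10^-6 + 0.1154 + 0.09616 + 1.937×10^-4 = 0.2118 K/W
Q = ΔT/ΣR = (54.7 °C − 4.41 °C)/0.2118 = 237.4 W
From the inner boundary to the fibreglass batt/phenolic foam interface, ΣR_partial = 0.1154 K/W.
T_interface = T_in − Q·ΣR_partial = 54.7 °C − (237.4)(0.1154) = 27.3 °C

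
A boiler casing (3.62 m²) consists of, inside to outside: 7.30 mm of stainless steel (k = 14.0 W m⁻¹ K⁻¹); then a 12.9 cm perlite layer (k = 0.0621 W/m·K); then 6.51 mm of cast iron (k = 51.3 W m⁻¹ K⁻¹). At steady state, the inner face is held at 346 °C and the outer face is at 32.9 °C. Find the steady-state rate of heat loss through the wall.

Q = 545 W

Treat each layer as a resistance in series:
  R_stainless steel = L/(kA) = 0.00730/(14.0·3.62) = 1.440×10^-4 K/W
  R_perlite = L/(kA) = 0.129/(0.0621·3.62) = 0.5738 K/W
  R_cast iron = L/(kA) = 0.00651/(51.3·3.62) = 3.506×10^-5 K/W
ΣR = 1.440×10^-4 + 0.5738 + 3.506×10^-5 = 0.5740 K/W
Q = ΔT/ΣR = (346 °C − 32.9 °C)/0.5740 = 545 W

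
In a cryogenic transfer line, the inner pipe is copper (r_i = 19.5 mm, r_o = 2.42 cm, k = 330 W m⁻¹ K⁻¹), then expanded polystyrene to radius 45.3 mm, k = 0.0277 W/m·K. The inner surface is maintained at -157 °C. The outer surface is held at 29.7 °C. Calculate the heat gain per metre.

Resistance network (inner→outer):
  R'_copper = ln(0.0242/0.0195)/(2πk) = 0.2159/(2π·330) = 1.041×10^-4 m·K/W
  R'_expanded polystyrene = ln(0.0453/0.0242)/(2πk) = 0.6270/(2π·0.0277) = 3.602 m·K/W
ΣR = 1.041×10^-4 + 3.602 = 3.602 m·K/W
Q' = ΔT/ΣR = (-157 °C − 29.7 °C)/3.602 = -51.8 W/m
(Negative Q' ⇒ heat flows inward; heat gain = 51.8 W/m.)

Q' = 51.8 W/m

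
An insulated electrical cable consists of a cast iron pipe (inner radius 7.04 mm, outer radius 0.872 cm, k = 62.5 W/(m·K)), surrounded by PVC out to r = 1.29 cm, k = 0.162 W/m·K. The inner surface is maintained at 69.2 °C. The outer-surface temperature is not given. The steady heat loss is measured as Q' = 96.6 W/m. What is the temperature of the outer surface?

Sum the resistances:
  R'_cast iron = ln(0.00872/0.00704)/(2πk) = 0.2140/(2π·62.5) = 5.450×10^-4 m·K/W
  R'_PVC = ln(0.0129/0.00872)/(2πk) = 0.3916/(2π·0.162) = 0.3847 m·K/W
ΣR = 0.3853 m·K/W
ΔT = Q'·ΣR = 96.6 × 0.3853 = 37.22 K
Heat flows outward, so T_out = T_in − ΔT = 69.2 − 37.22 = 32.0 °C

T_out = 32.0 °C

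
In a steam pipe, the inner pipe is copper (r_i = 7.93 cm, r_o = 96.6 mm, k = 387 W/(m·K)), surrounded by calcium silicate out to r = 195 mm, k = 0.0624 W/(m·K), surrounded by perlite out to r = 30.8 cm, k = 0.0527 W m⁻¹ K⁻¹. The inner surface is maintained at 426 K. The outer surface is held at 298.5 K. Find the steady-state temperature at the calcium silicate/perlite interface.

Series thermal resistances, inner to outer:
  R'_copper = ln(0.0966/0.0793)/(2πk) = 0.1973/(2π·387) = 8.116×10^-5 m·K/W
  R'_calcium silicate = ln(0.195/0.0966)/(2πk) = 0.7024/(2π·0.0624) = 1.792 m·K/W
  R'_perlite = ln(0.308/0.195)/(2πk) = 0.4571/(2π·0.0527) = 1.380 m·K/W
ΣR = 8.116×10^-5 + 1.792 + 1.380 = 3.172 m·K/W
Q' = ΔT/ΣR = (426 K − 298.5 K)/3.172 = 40.20 W/m
From the inner boundary to the calcium silicate/perlite interface, ΣR_partial = 1.792 m·K/W.
T_interface = T_in − Q'·ΣR_partial = 426 K − (40.20)(1.792) = 354.0 K

T = 354.0 K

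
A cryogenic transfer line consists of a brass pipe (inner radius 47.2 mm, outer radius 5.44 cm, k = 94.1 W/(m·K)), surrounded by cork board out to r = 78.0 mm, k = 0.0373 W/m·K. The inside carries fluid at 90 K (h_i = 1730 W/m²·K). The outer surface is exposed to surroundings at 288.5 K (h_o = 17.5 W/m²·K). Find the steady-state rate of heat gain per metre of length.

Q' = 120 W/m

Treat each layer as a resistance in series:
  R'_conv,in = 1/(2πr h) = 1/(2π·0.0472·1730) = 0.001949 m·K/W
  R'_brass = ln(0.0544/0.0472)/(2πk) = 0.1420/(2π·94.1) = 2.401×10^-4 m·K/W
  R'_cork board = ln(0.0780/0.0544)/(2πk) = 0.3603/(2π·0.0373) = 1.538 m·K/W
  R'_conv,out = 1/(2πr h) = 1/(2π·0.0780·17.5) = 0.1166 m·K/W
ΣR = 0.001949 + 2.401×10^-4 + 1.538 + 0.1166 = 1.657 m·K/W
Q' = ΔT/ΣR = (90 K − 288.5 K)/1.657 = -120 W/m
(Negative Q' ⇒ heat flows inward; heat gain = 120 W/m.)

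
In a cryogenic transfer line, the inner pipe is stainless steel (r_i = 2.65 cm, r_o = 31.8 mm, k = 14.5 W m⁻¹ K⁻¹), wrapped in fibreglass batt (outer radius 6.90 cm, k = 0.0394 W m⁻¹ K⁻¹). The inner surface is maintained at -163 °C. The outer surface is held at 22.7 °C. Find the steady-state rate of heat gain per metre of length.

Series thermal resistances, inner to outer:
  R'_stainless steel = ln(0.0318/0.0265)/(2πk) = 0.1823/(2π·14.5) = 0.002001 m·K/W
  R'_fibreglass batt = ln(0.0690/0.0318)/(2πk) = 0.7746/(2π·0.0394) = 3.129 m·K/W
ΣR = 0.002001 + 3.129 = 3.131 m·K/W
Q' = ΔT/ΣR = (-163 °C − 22.7 °C)/3.131 = -59.3 W/m
(Negative Q' ⇒ heat flows inward; heat gain = 59.3 W/m.)

Q' = 59.3 W/m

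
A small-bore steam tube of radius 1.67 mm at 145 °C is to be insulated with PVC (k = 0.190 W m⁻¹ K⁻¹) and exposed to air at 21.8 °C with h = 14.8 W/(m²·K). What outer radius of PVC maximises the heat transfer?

For a cylinder, r_cr = k_ins/h = 0.190/14.8 = 0.0128 m = 1.28 cm

r_cr = 1.28 cm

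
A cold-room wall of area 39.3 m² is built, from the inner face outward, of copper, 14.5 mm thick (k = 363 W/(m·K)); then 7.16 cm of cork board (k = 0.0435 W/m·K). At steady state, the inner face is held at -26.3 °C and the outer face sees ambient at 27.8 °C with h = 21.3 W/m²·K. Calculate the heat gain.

Q = 1260 W

Treat each layer as a resistance in series:
  R_copper = L/(kA) = 0.0145/(363·39.3) = 1.016×10^-6 K/W
  R_cork board = L/(kA) = 0.0716/(0.0435·39.3) = 0.04188 K/W
  R_conv,out = 1/(hA) = 1/(21.3·39.3) = 0.001195 K/W
ΣR = 1.016×10^-6 + 0.04188 + 0.001195 = 0.04308 K/W
Q = ΔT/ΣR = (-26.3 °C − 27.8 °C)/0.04308 = -1260 W
(Negative Q ⇒ heat flows inward; heat gain = 1260 W.)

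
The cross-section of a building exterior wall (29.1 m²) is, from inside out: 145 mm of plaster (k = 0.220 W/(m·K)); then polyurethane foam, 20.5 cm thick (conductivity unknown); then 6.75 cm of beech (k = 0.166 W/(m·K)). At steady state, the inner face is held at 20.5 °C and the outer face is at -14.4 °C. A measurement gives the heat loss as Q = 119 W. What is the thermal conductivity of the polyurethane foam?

ΣR = ΔT/Q = |20.5 − -14.4|/119 = 0.2933 K/W
Known resistances:
  R_plaster = L/(kA) = 0.145/(0.220·29.1) = 0.02265 K/W
  R_beech = L/(kA) = 0.0675/(0.166·29.1) = 0.01397 K/W
R_polyurethane foam = ΣR − ΣR_known = 0.2933 − 0.03662 = 0.2567 K/W
L/(kA) = 0.2567 ⇒ k = 0.205/(0.2567·29.1) = 0.0274 W/m·K

k = 0.0274 W/m·K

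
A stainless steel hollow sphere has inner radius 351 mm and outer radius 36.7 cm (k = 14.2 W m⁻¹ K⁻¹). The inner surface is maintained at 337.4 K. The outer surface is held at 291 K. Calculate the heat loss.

Q = 66700 W

Q = 4πk·ΔT/(1/r₁ − 1/r₂) = 4π × 14.2 × 46.4 / (1/0.351 − 1/0.367) = 66700 W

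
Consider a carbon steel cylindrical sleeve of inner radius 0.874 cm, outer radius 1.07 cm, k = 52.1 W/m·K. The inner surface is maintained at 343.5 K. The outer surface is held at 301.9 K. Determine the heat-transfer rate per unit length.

Q' = 2πk·ΔT/ln(r₂/r₁) = 2π × 52.1 × 41.6 / ln(0.0107/0.00874) = 67300 W/m

Q' = 67.3 kW/m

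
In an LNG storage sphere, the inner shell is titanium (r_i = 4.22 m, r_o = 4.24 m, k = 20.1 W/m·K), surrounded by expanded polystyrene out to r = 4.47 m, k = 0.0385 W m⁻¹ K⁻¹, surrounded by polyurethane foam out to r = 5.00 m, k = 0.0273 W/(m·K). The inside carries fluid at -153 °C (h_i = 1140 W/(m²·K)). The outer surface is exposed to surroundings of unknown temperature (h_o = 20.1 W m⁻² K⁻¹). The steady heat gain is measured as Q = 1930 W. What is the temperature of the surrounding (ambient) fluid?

Series resistances:
  R_conv,in = 1/(4πr²h) = 1/(4π·4.22²·1140) = 3.920×10^-6 K/W
  R_titanium = (1/4.22 − 1/4.24)/(4πk) = 0.001118/(4π·20.1) = 4.425×10^-6 K/W
  R_expanded polystyrene = (1/4.24 − 1/4.47)/(4πk) = 0.01214/(4π·0.0385) = 0.02508 K/W
  R_polyurethane foam = (1/4.47 − 1/5.00)/(4πk) = 0.02371/(4π·0.0273) = 0.06912 K/W
  R_conv,out = 1/(4πr²h) = 1/(4π·5.00²·20.1) = 1.584×10^-4 K/W
ΣR = 0.09437 K/W
ΔT = Q·ΣR = 1930 × 0.09437 = 182.1 K
Heat flows inward, so T_out = T_in + ΔT = -153 + 182.1 = 29.1 °C

T_out = 29.1 °C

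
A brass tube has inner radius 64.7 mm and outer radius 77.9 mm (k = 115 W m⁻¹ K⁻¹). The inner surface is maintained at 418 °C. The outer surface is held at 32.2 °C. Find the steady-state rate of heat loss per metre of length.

Q' = 1500 kW/m

Q' = 2πk·ΔT/ln(r₂/r₁) = 2π × 115 × 385.8 / ln(0.0779/0.0647) = 1.50×10^6 W/m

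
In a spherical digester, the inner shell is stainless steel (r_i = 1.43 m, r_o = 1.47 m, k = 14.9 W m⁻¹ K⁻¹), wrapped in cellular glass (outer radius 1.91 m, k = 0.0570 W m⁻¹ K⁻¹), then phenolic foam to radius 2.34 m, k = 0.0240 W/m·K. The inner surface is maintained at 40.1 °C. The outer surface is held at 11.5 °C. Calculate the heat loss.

Q = 53.2 W

Resistance network (inner→outer):
  R_stainless steel = (1/1.43 − 1/1.47)/(4πk) = 0.01903/(4π·14.9) = 1.016×10^-4 K/W
  R_cellular glass = (1/1.47 − 1/1.91)/(4πk) = 0.1567/(4π·0.0570) = 0.2188 K/W
  R_phenolic foam = (1/1.91 − 1/2.34)/(4πk) = 0.09621/(4π·0.0240) = 0.3190 K/W
ΣR = 1.016×10^-4 + 0.2188 + 0.3190 = 0.5379 K/W
Q = ΔT/ΣR = (40.1 °C − 11.5 °C)/0.5379 = 53.2 W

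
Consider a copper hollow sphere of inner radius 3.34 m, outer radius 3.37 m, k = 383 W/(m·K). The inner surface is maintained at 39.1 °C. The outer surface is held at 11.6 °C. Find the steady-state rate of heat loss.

Q = 4πk·ΔT/(1/r₁ − 1/r₂) = 4π × 383 × 27.5 / (1/3.34 − 1/3.37) = 4.97×10^7 W

Q = 4.97×10^7 W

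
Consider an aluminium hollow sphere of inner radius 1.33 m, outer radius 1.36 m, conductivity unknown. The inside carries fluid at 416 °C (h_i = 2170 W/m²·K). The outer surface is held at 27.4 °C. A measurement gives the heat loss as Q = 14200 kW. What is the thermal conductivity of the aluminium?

k = 199 W/m·K

ΣR = ΔT/Q = |416 − 27.4|/1.42×10^7 = 2.737×10^-5 K/W
Known resistances:
  R_conv,in = 1/(4πr²h) = 1/(4π·1.33²·2170) = 2.073×10^-5 K/W
R_aluminium = ΣR − ΣR_known = 2.737×10^-5 − 2.073×10^-5 = 6.640×10^-6 K/W
(1/r₁−1/r₂)/(4πk) = 6.640×10^-6 ⇒ k = 0.01659/(4π·6.640×10^-6) = 199 W/m·K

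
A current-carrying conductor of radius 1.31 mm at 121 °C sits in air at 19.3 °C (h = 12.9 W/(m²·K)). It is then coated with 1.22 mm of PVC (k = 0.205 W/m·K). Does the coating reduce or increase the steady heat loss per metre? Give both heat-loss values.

Critical radius for a cylinder: r_cr = k/h = 0.0159 m = 1.59 cm.
Outer radius after coating: r₂ = 0.00131 + 0.00122 = 0.00253 m.
Since r₁ < r_cr and r₂ ≤ r_cr, the coating moves toward the maximum at r_cr — heat loss rises.
Bare: R = 1/(2πr₁h) = 9.418 m·K/W; Q = 101.7/9.418 = 10.8 W/m.
Coated: R = R_cond + R_conv = 5.388 m·K/W; Q = 101.7/5.388 = 18.9 W/m.

increases: 10.8 → 18.9 W/m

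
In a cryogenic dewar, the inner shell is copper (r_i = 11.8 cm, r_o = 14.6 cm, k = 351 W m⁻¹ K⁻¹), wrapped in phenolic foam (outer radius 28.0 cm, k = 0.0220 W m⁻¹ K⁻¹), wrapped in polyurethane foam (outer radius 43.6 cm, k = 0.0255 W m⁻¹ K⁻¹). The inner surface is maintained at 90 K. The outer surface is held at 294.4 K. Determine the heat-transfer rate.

Resistance network (inner→outer):
  R_copper = (1/0.118 − 1/0.146)/(4πk) = 1.625/(4π·351) = 3.685×10^-4 K/W
  R_phenolic foam = (1/0.146 − 1/0.280)/(4πk) = 3.278/(4π·0.0220) = 11.86 K/W
  R_polyurethane foam = (1/0.280 − 1/0.436)/(4πk) = 1.278/(4π·0.0255) = 3.988 K/W
ΣR = 3.685×10^-4 + 11.86 + 3.988 = 15.85 K/W
Q = ΔT/ΣR = (90 K − 294.4 K)/15.85 = -12.9 W
(Negative Q ⇒ heat flows inward; heat gain = 12.9 W.)

Q = 12.9 W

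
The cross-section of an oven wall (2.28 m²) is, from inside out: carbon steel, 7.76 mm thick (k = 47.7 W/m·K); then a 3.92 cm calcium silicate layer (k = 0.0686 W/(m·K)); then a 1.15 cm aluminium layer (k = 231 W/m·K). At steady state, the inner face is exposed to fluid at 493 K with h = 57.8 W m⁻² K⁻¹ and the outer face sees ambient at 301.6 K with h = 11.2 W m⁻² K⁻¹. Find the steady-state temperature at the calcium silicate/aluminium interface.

T = 326.8 K

Resistance network (inner→outer):
  R_conv,in = 1/(hA) = 1/(57.8·2.28) = 0.007588 K/W
  R_carbon steel = L/(kA) = 0.00776/(47.7·2.28) = 7.135×10^-5 K/W
  R_calcium silicate = L/(kA) = 0.0392/(0.0686·2.28) = 0.2506 K/W
  R_aluminium = L/(kA) = 0.0115/(231·2.28) = 2.183×10^-5 K/W
  R_conv,out = 1/(hA) = 1/(11.2·2.28) = 0.03916 K/W
ΣR = 0.007588 + 7.135×10^-5 + 0.2506 + 2.183×10^-5 + 0.03916 = 0.2974 K/W
Q = ΔT/ΣR = (493 K − 301.6 K)/0.2974 = 643.6 W
From the inner boundary to the calcium silicate/aluminium interface, ΣR_partial = 0.2583 K/W.
T_interface = T_in − Q·ΣR_partial = 493 K − (643.6)(0.2583) = 326.8 K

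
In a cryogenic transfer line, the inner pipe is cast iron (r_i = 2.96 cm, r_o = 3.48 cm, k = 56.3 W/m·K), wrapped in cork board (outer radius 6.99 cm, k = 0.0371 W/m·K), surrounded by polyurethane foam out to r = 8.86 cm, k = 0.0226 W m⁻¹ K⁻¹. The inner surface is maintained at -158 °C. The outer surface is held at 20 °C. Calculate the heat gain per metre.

Treat each layer as a resistance in series:
  R'_cast iron = ln(0.0348/0.0296)/(2πk) = 0.1618/(2π·56.3) = 4.575×10^-4 m·K/W
  R'_cork board = ln(0.0699/0.0348)/(2πk) = 0.6974/(2π·0.0371) = 2.992 m·K/W
  R'_polyurethane foam = ln(0.0886/0.0699)/(2πk) = 0.2371/(2π·0.0226) = 1.669 m·K/W
ΣR = 4.575×10^-4 + 2.992 + 1.669 = 4.661 m·K/W
Q' = ΔT/ΣR = (-158 °C − 20 °C)/4.661 = -38.2 W/m
(Negative Q' ⇒ heat flows inward; heat gain = 38.2 W/m.)

Q' = 38.2 W/m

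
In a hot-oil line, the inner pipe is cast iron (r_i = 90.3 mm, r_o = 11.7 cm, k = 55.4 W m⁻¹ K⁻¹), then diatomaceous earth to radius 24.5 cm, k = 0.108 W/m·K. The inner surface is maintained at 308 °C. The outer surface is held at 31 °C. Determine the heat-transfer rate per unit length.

Resistance network (inner→outer):
  R'_cast iron = ln(0.117/0.0903)/(2πk) = 0.2590/(2π·55.4) = 7.442×10^-4 m·K/W
  R'_diatomaceous earth = ln(0.245/0.117)/(2πk) = 0.7391/(2π·0.108) = 1.089 m·K/W
ΣR = 7.442×10^-4 + 1.089 = 1.090 m·K/W
Q' = ΔT/ΣR = (308 °C − 31 °C)/1.090 = 254 W/m

Q' = 254 W/m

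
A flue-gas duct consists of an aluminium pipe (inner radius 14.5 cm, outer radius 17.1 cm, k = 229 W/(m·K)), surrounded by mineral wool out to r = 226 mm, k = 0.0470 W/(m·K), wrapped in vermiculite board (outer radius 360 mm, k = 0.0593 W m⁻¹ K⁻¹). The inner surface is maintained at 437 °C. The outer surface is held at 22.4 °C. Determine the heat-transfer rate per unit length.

Treat each layer as a resistance in series:
  R'_aluminium = ln(0.171/0.145)/(2πk) = 0.1649/(2π·229) = 1.146×10^-4 m·K/W
  R'_mineral wool = ln(0.226/0.171)/(2πk) = 0.2789/(2π·0.0470) = 0.9443 m·K/W
  R'_vermiculite board = ln(0.360/0.226)/(2πk) = 0.4656/(2π·0.0593) = 1.250 m·K/W
ΣR = 1.146×10^-4 + 0.9443 + 1.250 = 2.194 m·K/W
Q' = ΔT/ΣR = (437 °C − 22.4 °C)/2.194 = 189 W/m

Q' = 189 W/m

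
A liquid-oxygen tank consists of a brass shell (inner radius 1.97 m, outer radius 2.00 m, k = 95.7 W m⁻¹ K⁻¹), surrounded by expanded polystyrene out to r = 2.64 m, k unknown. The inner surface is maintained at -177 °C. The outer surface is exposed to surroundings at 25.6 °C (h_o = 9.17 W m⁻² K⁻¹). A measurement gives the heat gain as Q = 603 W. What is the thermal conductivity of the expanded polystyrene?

k = 0.0288 W/m·K

ΣR = ΔT/Q = |-177 − 25.6|/603 = 0.3360 K/W
Known resistances:
  R_brass = (1/1.97 − 1/2.00)/(4πk) = 0.007614/(4π·95.7) = 6.331×10^-6 K/W
  R_conv,out = 1/(4πr²h) = 1/(4π·2.64²·9.17) = 0.001245 K/W
R_expanded polystyrene = ΣR − ΣR_known = 0.3360 − 0.001251 = 0.3347 K/W
(1/r₁−1/r₂)/(4πk) = 0.3347 ⇒ k = 0.1212/(4π·0.3347) = 0.0288 W/m·K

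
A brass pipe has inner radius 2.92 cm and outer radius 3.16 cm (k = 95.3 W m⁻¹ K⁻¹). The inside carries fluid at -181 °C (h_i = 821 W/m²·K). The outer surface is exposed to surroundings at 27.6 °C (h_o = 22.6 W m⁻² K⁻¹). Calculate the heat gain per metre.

Series thermal resistances, inner to outer:
  R'_conv,in = 1/(2πr h) = 1/(2π·0.0292·821) = 0.006639 m·K/W
  R'_brass = ln(0.0316/0.0292)/(2πk) = 0.07899/(2π·95.3) = 1.319×10^-4 m·K/W
  R'_conv,out = 1/(2πr h) = 1/(2π·0.0316·22.6) = 0.2229 m·K/W
ΣR = 0.006639 + 1.319×10^-4 + 0.2229 = 0.2297 m·K/W
Q' = ΔT/ΣR = (-181 °C − 27.6 °C)/0.2297 = -908 W/m
(Negative Q' ⇒ heat flows inward; heat gain = 908 W/m.)

Q' = 908 W/m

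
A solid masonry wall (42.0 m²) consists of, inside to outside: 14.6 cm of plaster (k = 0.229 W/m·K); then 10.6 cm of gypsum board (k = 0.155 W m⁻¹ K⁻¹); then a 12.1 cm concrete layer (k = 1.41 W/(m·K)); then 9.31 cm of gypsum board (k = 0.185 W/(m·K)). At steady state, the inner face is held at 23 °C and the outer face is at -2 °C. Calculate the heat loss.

Q = 550 W

Resistance network (inner→outer):
  R_plaster = L/(kA) = 0.146/(0.229·42.0) = 0.01518 K/W
  R_gypsum board = L/(kA) = 0.106/(0.155·42.0) = 0.01628 K/W
  R_concrete = L/(kA) = 0.121/(1.41·42.0) = 0.002043 K/W
  R_gypsum board = L/(kA) = 0.0931/(0.185·42.0) = 0.01198 K/W
ΣR = 0.01518 + 0.01628 + 0.002043 + 0.01198 = 0.04548 K/W
Q = ΔT/ΣR = (23 °C − -2 °C)/0.04548 = 550 W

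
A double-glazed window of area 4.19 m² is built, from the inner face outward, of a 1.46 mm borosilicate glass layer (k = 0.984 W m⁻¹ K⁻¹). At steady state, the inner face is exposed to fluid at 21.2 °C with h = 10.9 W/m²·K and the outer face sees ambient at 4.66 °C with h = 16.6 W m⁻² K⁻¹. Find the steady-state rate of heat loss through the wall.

Q = 452 W

Resistance network (inner→outer):
  R_conv,in = 1/(hA) = 1/(10.9·4.19) = 0.02190 K/W
  R_borosilicate glass = L/(kA) = 0.00146/(0.984·4.19) = 3.541×10^-4 K/W
  R_conv,out = 1/(hA) = 1/(16.6·4.19) = 0.01438 K/W
ΣR = 0.02190 + 3.541×10^-4 + 0.01438 = 0.03663 K/W
Q = ΔT/ΣR = (21.2 °C − 4.66 °C)/0.03663 = 452 W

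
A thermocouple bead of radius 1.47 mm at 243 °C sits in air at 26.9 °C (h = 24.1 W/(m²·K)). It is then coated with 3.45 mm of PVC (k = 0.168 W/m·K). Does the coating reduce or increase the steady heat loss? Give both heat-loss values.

Critical radius for a sphere: r_cr = 2k/h = 0.0139 m = 1.39 cm.
Outer radius after coating: r₂ = 0.00147 + 0.00345 = 0.00492 m.
Since r₁ < r_cr and r₂ ≤ r_cr, the coating moves toward the maximum at r_cr — heat loss rises.
Bare: R = 1/(4πr₁²h) = 1528 K/W; Q = 216.1/1528 = 0.141 W.
Coated: R = R_cond + R_conv = 362.4 K/W; Q = 216.1/362.4 = 0.596 W.

increases: 0.141 → 0.596 W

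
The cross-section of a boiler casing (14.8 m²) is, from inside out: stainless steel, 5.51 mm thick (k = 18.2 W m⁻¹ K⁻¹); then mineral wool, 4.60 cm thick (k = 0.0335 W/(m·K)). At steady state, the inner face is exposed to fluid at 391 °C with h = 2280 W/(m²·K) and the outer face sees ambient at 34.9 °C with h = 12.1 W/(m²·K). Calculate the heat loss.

Resistance network (inner→outer):
  R_conv,in = 1/(hA) = 1/(2280·14.8) = 2.963×10^-5 K/W
  R_stainless steel = L/(kA) = 0.00551/(18.2·14.8) = 2.046×10^-5 K/W
  R_mineral wool = L/(kA) = 0.0460/(0.0335·14.8) = 0.09278 K/W
  R_conv,out = 1/(hA) = 1/(12.1·14.8) = 0.005584 K/W
ΣR = 2.963×10^-5 + 2.046×10^-5 + 0.09278 + 0.005584 = 0.09841 K/W
Q = ΔT/ΣR = (391 °C − 34.9 °C)/0.09841 = 3620 W

Q = 3.62 kW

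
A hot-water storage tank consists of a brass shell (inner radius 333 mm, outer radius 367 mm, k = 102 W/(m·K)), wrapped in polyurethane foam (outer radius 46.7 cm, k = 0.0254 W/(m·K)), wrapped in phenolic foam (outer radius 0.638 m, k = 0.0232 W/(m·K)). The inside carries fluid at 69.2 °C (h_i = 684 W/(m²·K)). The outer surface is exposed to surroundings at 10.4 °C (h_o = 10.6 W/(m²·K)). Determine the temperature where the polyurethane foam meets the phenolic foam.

T = 41.0 °C

Treat each layer as a resistance in series:
  R_conv,in = 1/(4πr²h) = 1/(4π·0.333²·684) = 0.001049 K/W
  R_brass = (1/0.333 − 1/0.367)/(4πk) = 0.2782/(4π·102) = 2.170×10^-4 K/W
  R_polyurethane foam = (1/0.367 − 1/0.467)/(4πk) = 0.5835/(4π·0.0254) = 1.828 K/W
  R_phenolic foam = (1/0.467 − 1/0.638)/(4πk) = 0.5739/(4π·0.0232) = 1.969 K/W
  R_conv,out = 1/(4πr²h) = 1/(4π·0.638²·10.6) = 0.01844 K/W
ΣR = 0.001049 + 2.170×10^-4 + 1.828 + 1.969 + 0.01844 = 3.817 K/W
Q = ΔT/ΣR = (69.2 °C − 10.4 °C)/3.817 = 15.40 W
From the inner boundary to the polyurethane foam/phenolic foam interface, ΣR_partial = 1.829 K/W.
T_interface = T_in − Q·ΣR_partial = 69.2 °C − (15.40)(1.829) = 41.0 °C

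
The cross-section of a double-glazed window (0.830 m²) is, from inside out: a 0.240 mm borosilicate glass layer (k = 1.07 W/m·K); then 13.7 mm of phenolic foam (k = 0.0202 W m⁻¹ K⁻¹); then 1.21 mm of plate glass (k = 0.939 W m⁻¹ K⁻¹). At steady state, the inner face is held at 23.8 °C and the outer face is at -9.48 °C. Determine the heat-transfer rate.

Q = 40.6 W

Treat each layer as a resistance in series:
  R_borosilicate glass = L/(kA) = 2.40×10^-4/(1.07·0.830) = 2.702×10^-4 K/W
  R_phenolic foam = L/(kA) = 0.0137/(0.0202·0.830) = 0.8171 K/W
  R_plate glass = L/(kA) = 0.00121/(0.939·0.830) = 0.001553 K/W
ΣR = 2.702×10^-4 + 0.8171 + 0.001553 = 0.8189 K/W
Q = ΔT/ΣR = (23.8 °C − -9.48 °C)/0.8189 = 40.6 W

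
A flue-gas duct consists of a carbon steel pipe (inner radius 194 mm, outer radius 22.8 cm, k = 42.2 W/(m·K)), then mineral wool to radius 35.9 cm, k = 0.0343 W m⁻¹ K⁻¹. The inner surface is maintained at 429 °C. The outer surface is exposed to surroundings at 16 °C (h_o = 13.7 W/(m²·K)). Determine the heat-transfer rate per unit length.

Q' = 193 W/m

Resistance network (inner→outer):
  R'_carbon steel = ln(0.228/0.194)/(2πk) = 0.1615/(2π·42.2) = 6.090×10^-4 m·K/W
  R'_mineral wool = ln(0.359/0.228)/(2πk) = 0.4540/(2π·0.0343) = 2.106 m·K/W
  R'_conv,out = 1/(2πr h) = 1/(2π·0.359·13.7) = 0.03236 m·K/W
ΣR = 6.090×10^-4 + 2.106 + 0.03236 = 2.139 m·K/W
Q' = ΔT/ΣR = (429 °C − 16 °C)/2.139 = 193 W/m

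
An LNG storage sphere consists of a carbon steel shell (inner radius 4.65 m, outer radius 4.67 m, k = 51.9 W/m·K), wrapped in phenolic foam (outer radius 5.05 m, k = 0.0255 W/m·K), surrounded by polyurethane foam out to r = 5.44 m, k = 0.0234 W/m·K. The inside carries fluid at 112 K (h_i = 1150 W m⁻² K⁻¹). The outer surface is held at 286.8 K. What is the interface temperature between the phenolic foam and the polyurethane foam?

Resistance network (inner→outer):
  R_conv,in = 1/(4πr²h) = 1/(4π·4.65²·1150) = 3.200×10^-6 K/W
  R_carbon steel = (1/4.65 − 1/4.67)/(4πk) = 9.210×10^-4/(4π·51.9) = 1.412×10^-6 K/W
  R_phenolic foam = (1/4.67 − 1/5.05)/(4πk) = 0.01611/(4π·0.0255) = 0.05028 K/W
  R_polyurethane foam = (1/5.05 − 1/5.44)/(4πk) = 0.01420/(4π·0.0234) = 0.04828 K/W
ΣR = 3.200×10^-6 + 1.412×10^-6 + 0.05028 + 0.04828 = 0.09856 K/W
Q = ΔT/ΣR = (112 K − 286.8 K)/0.09856 = -1774 W
From the inner boundary to the phenolic foam/polyurethane foam interface, ΣR_partial = 0.05028 K/W.
T_interface = T_in − Q·ΣR_partial = 112 K − (-1774)(0.05028) = 201.2 K

T = 201.2 K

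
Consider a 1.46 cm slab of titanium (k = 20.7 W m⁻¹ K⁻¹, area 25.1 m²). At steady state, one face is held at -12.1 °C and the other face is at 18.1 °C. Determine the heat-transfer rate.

Q = kA·ΔT/L = 20.7 × 25.1 × |-12.1 °C − 18.1 °C| / 0.0146 = 1.07×10^6 W

Q = 1.07×10^6 W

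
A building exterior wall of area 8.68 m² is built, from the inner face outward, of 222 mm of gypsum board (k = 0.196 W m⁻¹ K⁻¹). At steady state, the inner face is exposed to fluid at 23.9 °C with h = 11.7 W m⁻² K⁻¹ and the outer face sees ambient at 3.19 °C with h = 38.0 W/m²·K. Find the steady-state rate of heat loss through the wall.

Q = 144 W

Resistance network (inner→outer):
  R_conv,in = 1/(hA) = 1/(11.7·8.68) = 0.009847 K/W
  R_gypsum board = L/(kA) = 0.222/(0.196·8.68) = 0.1305 K/W
  R_conv,out = 1/(hA) = 1/(38.0·8.68) = 0.003032 K/W
ΣR = 0.009847 + 0.1305 + 0.003032 = 0.1434 K/W
Q = ΔT/ΣR = (23.9 °C − 3.19 °C)/0.1434 = 144 W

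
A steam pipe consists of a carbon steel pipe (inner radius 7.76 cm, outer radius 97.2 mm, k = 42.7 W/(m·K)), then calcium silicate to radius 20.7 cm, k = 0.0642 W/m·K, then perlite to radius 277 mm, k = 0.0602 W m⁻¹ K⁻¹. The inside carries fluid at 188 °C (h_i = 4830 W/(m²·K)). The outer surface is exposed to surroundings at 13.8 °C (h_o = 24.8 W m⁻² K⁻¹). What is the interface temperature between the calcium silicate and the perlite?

Series thermal resistances, inner to outer:
  R'_conv,in = 1/(2πr h) = 1/(2π·0.0776·4830) = 4.246×10^-4 m·K/W
  R'_carbon steel = ln(0.0972/0.0776)/(2πk) = 0.2252/(2π·42.7) = 8.394×10^-4 m·K/W
  R'_calcium silicate = ln(0.207/0.0972)/(2πk) = 0.7559/(2π·0.0642) = 1.874 m·K/W
  R'_perlite = ln(0.277/0.207)/(2πk) = 0.2913/(2π·0.0602) = 0.7701 m·K/W
  R'_conv,out = 1/(2πr h) = 1/(2π·0.277·24.8) = 0.02317 m·K/W
ΣR = 4.246×10^-4 + 8.394×10^-4 + 1.874 + 0.7701 + 0.02317 = 2.669 m·K/W
Q' = ΔT/ΣR = (188 °C − 13.8 °C)/2.669 = 65.27 W/m
From the inner boundary to the calcium silicate/perlite interface, ΣR_partial = 1.875 m·K/W.
T_interface = T_in − Q'·ΣR_partial = 188 °C − (65.27)(1.875) = 65.6 °C

T = 65.6 °C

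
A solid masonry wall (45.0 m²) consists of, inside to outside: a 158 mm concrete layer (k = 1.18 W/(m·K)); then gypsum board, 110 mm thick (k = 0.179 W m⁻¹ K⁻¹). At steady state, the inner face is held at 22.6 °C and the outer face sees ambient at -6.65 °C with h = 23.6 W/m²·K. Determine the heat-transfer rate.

Treat each layer as a resistance in series:
  R_concrete = L/(kA) = 0.158/(1.18·45.0) = 0.002976 K/W
  R_gypsum board = L/(kA) = 0.110/(0.179·45.0) = 0.01366 K/W
  R_conv,out = 1/(hA) = 1/(23.6·45.0) = 9.416×10^-4 K/W
ΣR = 0.002976 + 0.01366 + 9.416×10^-4 = 0.01758 K/W
Q = ΔT/ΣR = (22.6 °C − -6.65 °C)/0.01758 = 1660 W

Q = 1660 W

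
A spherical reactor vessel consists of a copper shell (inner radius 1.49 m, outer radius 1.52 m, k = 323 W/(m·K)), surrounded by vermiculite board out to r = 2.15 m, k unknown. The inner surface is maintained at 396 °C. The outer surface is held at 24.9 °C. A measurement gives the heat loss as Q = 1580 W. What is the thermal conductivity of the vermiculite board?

ΣR = ΔT/Q = |396 − 24.9|/1580 = 0.2349 K/W
Known resistances:
  R_copper = (1/1.49 − 1/1.52)/(4πk) = 0.01325/(4π·323) = 3.263×10^-6 K/W
R_vermiculite board = ΣR − ΣR_known = 0.2349 − 3.263×10^-6 = 0.2349 K/W
(1/r₁−1/r₂)/(4πk) = 0.2349 ⇒ k = 0.1928/(4π·0.2349) = 0.0653 W/m·K

k = 0.0653 W/m·K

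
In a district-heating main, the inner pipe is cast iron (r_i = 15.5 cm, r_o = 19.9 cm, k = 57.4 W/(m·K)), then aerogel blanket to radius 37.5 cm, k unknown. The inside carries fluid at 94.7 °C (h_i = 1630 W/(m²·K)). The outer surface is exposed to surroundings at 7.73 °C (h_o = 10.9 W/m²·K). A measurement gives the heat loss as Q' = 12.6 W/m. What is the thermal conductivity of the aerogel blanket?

ΣR = ΔT/Q' = |94.7 − 7.73|/12.6 = 6.902 m·K/W
Known resistances:
  R'_conv,in = 1/(2πr h) = 1/(2π·0.155·1630) = 6.299×10^-4 m·K/W
  R'_cast iron = ln(0.199/0.155)/(2πk) = 0.2499/(2π·57.4) = 6.929×10^-4 m·K/W
  R'_conv,out = 1/(2πr h) = 1/(2π·0.375·10.9) = 0.03894 m·K/W
R_aerogel blanket = ΣR − ΣR_known = 6.902 − 0.04026 = 6.862 m·K/W
ln(r₂/r₁)/(2πk) = 6.862 ⇒ k = 0.6336/(2π·6.862) = 0.0147 W/m·K

k = 0.0147 W/m·K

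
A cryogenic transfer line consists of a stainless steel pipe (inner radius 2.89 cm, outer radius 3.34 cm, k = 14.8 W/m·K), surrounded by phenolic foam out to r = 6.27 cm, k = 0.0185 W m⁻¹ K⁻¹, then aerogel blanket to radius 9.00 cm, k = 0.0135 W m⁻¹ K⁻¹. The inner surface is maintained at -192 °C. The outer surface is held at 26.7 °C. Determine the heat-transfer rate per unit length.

Series thermal resistances, inner to outer:
  R'_stainless steel = ln(0.0334/0.0289)/(2πk) = 0.1447/(2π·14.8) = 0.001556 m·K/W
  R'_phenolic foam = ln(0.0627/0.0334)/(2πk) = 0.6298/(2π·0.0185) = 5.418 m·K/W
  R'_aerogel blanket = ln(0.0900/0.0627)/(2πk) = 0.3614/(2π·0.0135) = 4.261 m·K/W
ΣR = 0.001556 + 5.418 + 4.261 = 9.681 m·K/W
Q' = ΔT/ΣR = (-192 °C − 26.7 °C)/9.681 = -22.6 W/m
(Negative Q' ⇒ heat flows inward; heat gain = 22.6 W/m.)

Q' = 22.6 W/m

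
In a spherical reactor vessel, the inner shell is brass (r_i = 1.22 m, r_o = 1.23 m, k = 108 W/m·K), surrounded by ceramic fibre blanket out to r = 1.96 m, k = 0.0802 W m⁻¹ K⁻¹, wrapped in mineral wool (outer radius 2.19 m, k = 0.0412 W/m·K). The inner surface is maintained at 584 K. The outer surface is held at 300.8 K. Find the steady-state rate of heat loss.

Series thermal resistances, inner to outer:
  R_brass = (1/1.22 − 1/1.23)/(4πk) = 0.006664/(4π·108) = 4.910×10^-6 K/W
  R_ceramic fibre blanket = (1/1.23 − 1/1.96)/(4πk) = 0.3028/(4π·0.0802) = 0.3005 K/W
  R_mineral wool = (1/1.96 − 1/2.19)/(4πk) = 0.05358/(4π·0.0412) = 0.1035 K/W
ΣR = 4.910×10^-6 + 0.3005 + 0.1035 = 0.4040 K/W
Q = ΔT/ΣR = (584 K − 300.8 K)/0.4040 = 701 W

Q = 701 W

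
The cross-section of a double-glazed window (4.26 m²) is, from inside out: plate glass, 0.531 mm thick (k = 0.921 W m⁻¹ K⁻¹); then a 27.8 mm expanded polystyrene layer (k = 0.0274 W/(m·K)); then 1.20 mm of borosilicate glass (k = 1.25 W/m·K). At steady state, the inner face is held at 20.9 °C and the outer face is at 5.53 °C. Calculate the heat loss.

Q = 64.4 W

Resistance network (inner→outer):
  R_plate glass = L/(kA) = 5.31×10^-4/(0.921·4.26) = 1.353×10^-4 K/W
  R_expanded polystyrene = L/(kA) = 0.0278/(0.0274·4.26) = 0.2382 K/W
  R_borosilicate glass = L/(kA) = 0.00120/(1.25·4.26) = 2.254×10^-4 K/W
ΣR = 1.353×10^-4 + 0.2382 + 2.254×10^-4 = 0.2386 K/W
Q = ΔT/ΣR = (20.9 °C − 5.53 °C)/0.2386 = 64.4 W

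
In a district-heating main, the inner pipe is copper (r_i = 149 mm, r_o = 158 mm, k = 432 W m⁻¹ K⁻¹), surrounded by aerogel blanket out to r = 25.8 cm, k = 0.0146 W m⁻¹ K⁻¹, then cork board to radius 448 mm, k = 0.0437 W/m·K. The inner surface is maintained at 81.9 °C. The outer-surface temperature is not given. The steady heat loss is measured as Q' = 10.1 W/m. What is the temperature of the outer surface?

T_out = 7.61 °C

Series resistances:
  R'_copper = ln(0.158/0.149)/(2πk) = 0.05865/(2π·432) = 2.161×10^-5 m·K/W
  R'_aerogel blanket = ln(0.258/0.158)/(2πk) = 0.4904/(2π·0.0146) = 5.345 m·K/W
  R'_cork board = ln(0.448/0.258)/(2πk) = 0.5518/(2π·0.0437) = 2.010 m·K/W
ΣR = 7.355 m·K/W
ΔT = Q'·ΣR = 10.1 × 7.355 = 74.29 K
Heat flows outward, so T_out = T_in − ΔT = 81.9 − 74.29 = 7.61 °C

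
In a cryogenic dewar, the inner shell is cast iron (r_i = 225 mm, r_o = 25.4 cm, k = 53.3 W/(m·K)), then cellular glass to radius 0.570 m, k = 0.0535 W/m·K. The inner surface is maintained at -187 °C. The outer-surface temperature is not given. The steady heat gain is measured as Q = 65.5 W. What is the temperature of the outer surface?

T_out = 25.7 °C

Sum the resistances:
  R_cast iron = (1/0.225 − 1/0.254)/(4πk) = 0.5074/(4π·53.3) = 7.576×10^-4 K/W
  R_cellular glass = (1/0.254 − 1/0.570)/(4πk) = 2.183/(4π·0.0535) = 3.246 K/W
ΣR = 3.247 K/W
ΔT = Q·ΣR = 65.5 × 3.247 = 212.7 K
Heat flows inward, so T_out = T_in + ΔT = -187 + 212.7 = 25.7 °C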